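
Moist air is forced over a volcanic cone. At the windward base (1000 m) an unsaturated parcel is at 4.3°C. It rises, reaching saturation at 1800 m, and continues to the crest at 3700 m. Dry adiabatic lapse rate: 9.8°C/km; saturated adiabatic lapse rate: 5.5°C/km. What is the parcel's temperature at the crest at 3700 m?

1000 → 1800 m (dry, 9.8°C/km): ΔT = -9.8 × 0.8 = -7.84°C → T = -3.54°C
1800 → 3700 m (saturated, 5.5°C/km): ΔT = -5.5 × 1.9 = -10.45°C → T = -13.99°C

-13.99°C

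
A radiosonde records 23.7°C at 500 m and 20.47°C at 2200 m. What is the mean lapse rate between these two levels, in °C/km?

1.9°C/km

Γ = −ΔT/Δz = (23.7 − 20.47) / (2200 − 500) m
  = 3.23°C / 1.7 km = 1.9°C/km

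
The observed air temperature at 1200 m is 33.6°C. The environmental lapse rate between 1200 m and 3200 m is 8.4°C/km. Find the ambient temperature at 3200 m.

16.8°C

1200–3200 m, environmental: Δz = 2 km ⇒ ΔT = -16.8°C; T = 16.8°C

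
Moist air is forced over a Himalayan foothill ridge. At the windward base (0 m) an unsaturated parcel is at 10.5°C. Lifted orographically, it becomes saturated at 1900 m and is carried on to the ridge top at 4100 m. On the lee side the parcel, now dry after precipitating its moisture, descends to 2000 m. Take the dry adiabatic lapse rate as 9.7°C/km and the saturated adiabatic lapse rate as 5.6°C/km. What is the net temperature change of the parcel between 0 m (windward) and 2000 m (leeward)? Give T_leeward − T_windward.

Dry to 1900 m: -9.7 × 1.9 km = -18.43°C, so T = -7.93°C.
Saturated to 4100 m: -5.6 × 2.2 km = -12.32°C, so T = -20.25°C.
Dry descent to 2000 m: +9.7 × 2.1 km = +20.37°C, so T = 0.12°C.
Net change vs windward start: 0.12 − 10.5 = -10.38°C

-10.38°C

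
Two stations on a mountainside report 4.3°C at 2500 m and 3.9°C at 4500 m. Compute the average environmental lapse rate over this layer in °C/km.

Γ = −ΔT/Δz = (4.3 − 3.9) / (4500 − 2500) m
  = 0.4°C / 2 km = 0.2°C/km

0.2°C/km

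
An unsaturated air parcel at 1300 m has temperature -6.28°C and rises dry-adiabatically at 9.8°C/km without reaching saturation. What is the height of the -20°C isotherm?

2700 m

Height above start = (-6.28 − (-20)) / 9.8 = 1.4 km
Altitude = 1300 m + 1400 m = 2700 m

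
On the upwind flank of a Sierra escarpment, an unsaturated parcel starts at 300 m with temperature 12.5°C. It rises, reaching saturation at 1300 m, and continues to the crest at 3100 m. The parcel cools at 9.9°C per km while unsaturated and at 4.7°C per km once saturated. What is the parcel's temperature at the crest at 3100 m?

From 300 m to 1300 m (dry): cools by 9.9 × 1 = 9.9°C, giving 2.6°C.
From 1300 m to 3100 m (saturated): cools by 4.7 × 1.8 = 8.46°C, giving -5.86°C.

-5.86°C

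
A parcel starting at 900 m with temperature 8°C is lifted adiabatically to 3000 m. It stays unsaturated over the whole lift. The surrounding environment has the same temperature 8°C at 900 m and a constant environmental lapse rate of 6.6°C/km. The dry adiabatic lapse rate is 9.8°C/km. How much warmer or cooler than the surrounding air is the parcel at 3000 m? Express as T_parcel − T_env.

Parcel:
  900 → 3000 m (dry, 9.8°C/km): ΔT = -9.8 × 2.1 = -20.58°C → T = -12.58°C
Environment:
  900 → 3000 m (environment, 6.6°C/km): ΔT = -6.6 × 2.1 = -13.86°C → T = -5.86°C
T_parcel − T_env = -12.58 − (-5.86) = -6.72°C

-6.72°C (parcel cooler than environment)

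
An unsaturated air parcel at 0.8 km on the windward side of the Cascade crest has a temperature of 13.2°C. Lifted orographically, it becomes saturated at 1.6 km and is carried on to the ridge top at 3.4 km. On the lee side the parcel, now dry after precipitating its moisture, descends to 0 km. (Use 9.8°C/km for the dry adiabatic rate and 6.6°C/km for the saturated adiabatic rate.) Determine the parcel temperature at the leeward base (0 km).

26.8°C

Dry to 1600 m: -9.8 × 0.8 km = -7.84°C, so T = 5.36°C.
Saturated to 3400 m: -6.6 × 1.8 km = -11.88°C, so T = -6.52°C.
Dry descent to 0 m: +9.8 × 3.4 km = +33.32°C, so T = 26.8°C.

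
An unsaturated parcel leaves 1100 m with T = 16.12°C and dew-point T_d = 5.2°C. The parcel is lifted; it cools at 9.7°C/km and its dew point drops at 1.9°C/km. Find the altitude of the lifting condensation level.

T and T_d converge at 9.7 − 1.9 = 7.8°C per km
Height above start = (16.12 − 5.2) / 7.8 = 1.4 km
LCL altitude = 1100 m + 1400 m = 2500 m

2500 m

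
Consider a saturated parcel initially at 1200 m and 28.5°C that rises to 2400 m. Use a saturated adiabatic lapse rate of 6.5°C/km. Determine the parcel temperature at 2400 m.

20.7°C

Saturated adiabatic to 2400 m: -6.5 × 1.2 km = -7.8°C, so T = 20.7°C.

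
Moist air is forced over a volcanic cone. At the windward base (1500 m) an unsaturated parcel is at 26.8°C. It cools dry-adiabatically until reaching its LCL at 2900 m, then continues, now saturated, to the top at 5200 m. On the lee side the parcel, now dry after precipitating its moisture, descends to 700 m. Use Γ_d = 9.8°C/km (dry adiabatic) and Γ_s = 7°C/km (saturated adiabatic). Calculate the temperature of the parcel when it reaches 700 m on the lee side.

41.08°C

From 1500 m to 2900 m (dry): cools by 9.8 × 1.4 = 13.72°C, giving 13.08°C.
From 2900 m to 5200 m (saturated): cools by 7 × 2.3 = 16.1°C, giving -3.02°C.
From 5200 m to 700 m (dry descent): warms by 9.8 × 4.5 = 44.1°C, giving 41.08°C.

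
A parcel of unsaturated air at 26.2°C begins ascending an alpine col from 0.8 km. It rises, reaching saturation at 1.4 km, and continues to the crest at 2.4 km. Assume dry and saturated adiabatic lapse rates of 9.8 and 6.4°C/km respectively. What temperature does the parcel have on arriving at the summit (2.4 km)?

Dry to 1400 m: -9.8 × 0.6 km = -5.88°C, so T = 20.32°C.
Saturated to 2400 m: -6.4 × 1 km = -6.4°C, so T = 13.92°C.

13.92°C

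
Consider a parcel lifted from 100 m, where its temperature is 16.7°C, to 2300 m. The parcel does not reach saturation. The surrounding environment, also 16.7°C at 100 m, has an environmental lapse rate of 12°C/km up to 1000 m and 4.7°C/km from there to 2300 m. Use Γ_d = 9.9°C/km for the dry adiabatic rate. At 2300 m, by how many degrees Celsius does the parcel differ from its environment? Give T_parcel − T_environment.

Parcel:
  100–2300 m, dry: Δz = 2.2 km ⇒ ΔT = -21.78°C; T = -5.08°C
Environment:
  100–1000 m, environment, lower layer: Δz = 0.9 km ⇒ ΔT = -10.8°C; T = 5.9°C
  1000–2300 m, environment, upper layer: Δz = 1.3 km ⇒ ΔT = -6.11°C; T = -0.21°C
T_parcel − T_env = -5.08 − (-0.21) = -4.87°C

-4.87°C (parcel cooler than environment)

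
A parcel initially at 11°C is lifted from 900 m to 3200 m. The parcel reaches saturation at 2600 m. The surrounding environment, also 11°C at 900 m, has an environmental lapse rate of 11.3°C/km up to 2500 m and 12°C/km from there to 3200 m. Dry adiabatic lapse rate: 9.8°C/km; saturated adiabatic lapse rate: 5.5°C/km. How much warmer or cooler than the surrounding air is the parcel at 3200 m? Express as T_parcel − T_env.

Parcel:
  900 → 2600 m (dry, 9.8°C/km): ΔT = -9.8 × 1.7 = -16.66°C → T = -5.66°C
  2600 → 3200 m (saturated, 5.5°C/km): ΔT = -5.5 × 0.6 = -3.3°C → T = -8.96°C
Environment:
  900 → 2500 m (environment, lower layer, 11.3°C/km): ΔT = -11.3 × 1.6 = -18.08°C → T = -7.08°C
  2500 → 3200 m (environment, upper layer, 12°C/km): ΔT = -12 × 0.7 = -8.4°C → T = -15.48°C
T_parcel − T_env = -8.96 − (-15.48) = +6.52°C

+6.52°C (parcel warmer than environment)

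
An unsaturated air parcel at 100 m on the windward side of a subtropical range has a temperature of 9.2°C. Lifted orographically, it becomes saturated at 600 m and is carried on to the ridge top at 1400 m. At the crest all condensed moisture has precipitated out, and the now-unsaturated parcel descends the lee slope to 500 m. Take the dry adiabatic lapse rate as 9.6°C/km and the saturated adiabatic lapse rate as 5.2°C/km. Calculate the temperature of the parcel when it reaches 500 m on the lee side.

8.88°C

100 → 600 m (dry, 9.6°C/km): ΔT = -9.6 × 0.5 = -4.8°C → T = 4.4°C
600 → 1400 m (saturated, 5.2°C/km): ΔT = -5.2 × 0.8 = -4.16°C → T = 0.24°C
1400 → 500 m (dry descent, 9.6°C/km): ΔT = +9.6 × 0.9 = +8.64°C → T = 8.88°C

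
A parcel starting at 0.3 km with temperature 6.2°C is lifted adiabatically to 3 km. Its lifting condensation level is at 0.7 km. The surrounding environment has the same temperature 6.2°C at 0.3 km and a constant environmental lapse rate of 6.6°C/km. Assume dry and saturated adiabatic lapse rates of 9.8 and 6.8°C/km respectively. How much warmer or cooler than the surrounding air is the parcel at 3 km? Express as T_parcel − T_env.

Parcel:
  From 300 m to 700 m (dry): cools by 9.8 × 0.4 = 3.92°C, giving 2.28°C.
  From 700 m to 3000 m (saturated): cools by 6.8 × 2.3 = 15.64°C, giving -13.36°C.
Environment:
  From 300 m to 3000 m (environment): cools by 6.6 × 2.7 = 17.82°C, giving -11.62°C.
T_parcel − T_env = -13.36 − (-11.62) = -1.74°C

-1.74°C (parcel cooler than environment)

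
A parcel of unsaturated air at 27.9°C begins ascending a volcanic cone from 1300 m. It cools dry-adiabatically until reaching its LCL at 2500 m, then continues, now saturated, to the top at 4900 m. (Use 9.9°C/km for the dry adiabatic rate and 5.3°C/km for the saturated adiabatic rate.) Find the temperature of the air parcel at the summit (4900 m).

3.3°C

1300 → 2500 m (dry, 9.9°C/km): ΔT = -9.9 × 1.2 = -11.88°C → T = 16.02°C
2500 → 4900 m (saturated, 5.3°C/km): ΔT = -5.3 × 2.4 = -12.72°C → T = 3.3°C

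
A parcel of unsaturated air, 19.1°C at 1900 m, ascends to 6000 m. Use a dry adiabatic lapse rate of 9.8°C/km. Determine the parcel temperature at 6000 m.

-21.08°C

Dry adiabatic to 6000 m: -9.8 × 4.1 km = -40.18°C, so T = -21.08°C.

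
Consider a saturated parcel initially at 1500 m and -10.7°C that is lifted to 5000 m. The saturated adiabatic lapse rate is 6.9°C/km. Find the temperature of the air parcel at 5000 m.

-34.85°C

1500 → 5000 m (saturated adiabatic, 6.9°C/km): ΔT = -6.9 × 3.5 = -24.15°C → T = -34.85°C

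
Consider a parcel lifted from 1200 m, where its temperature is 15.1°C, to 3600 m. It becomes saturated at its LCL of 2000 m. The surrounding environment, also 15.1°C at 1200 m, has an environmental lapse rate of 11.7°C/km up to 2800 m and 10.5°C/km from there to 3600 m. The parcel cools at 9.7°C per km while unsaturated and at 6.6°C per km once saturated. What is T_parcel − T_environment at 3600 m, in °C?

Parcel:
  1200 → 2000 m (dry, 9.7°C/km): ΔT = -9.7 × 0.8 = -7.76°C → T = 7.34°C
  2000 → 3600 m (saturated, 6.6°C/km): ΔT = -6.6 × 1.6 = -10.56°C → T = -3.22°C
Environment:
  1200 → 2800 m (environment, lower layer, 11.7°C/km): ΔT = -11.7 × 1.6 = -18.72°C → T = -3.62°C
  2800 → 3600 m (environment, upper layer, 10.5°C/km): ΔT = -10.5 × 0.8 = -8.4°C → T = -12.02°C
T_parcel − T_env = -3.22 − (-12.02) = +8.8°C

+8.8°C (parcel warmer than environment)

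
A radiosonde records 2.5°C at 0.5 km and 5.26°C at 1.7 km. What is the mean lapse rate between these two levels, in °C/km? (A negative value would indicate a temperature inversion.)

Γ = −ΔT/Δz = (2.5 − 5.26) / (1700 − 500) m
  = -2.76°C / 1.2 km = -2.3°C/km

-2.3°C/km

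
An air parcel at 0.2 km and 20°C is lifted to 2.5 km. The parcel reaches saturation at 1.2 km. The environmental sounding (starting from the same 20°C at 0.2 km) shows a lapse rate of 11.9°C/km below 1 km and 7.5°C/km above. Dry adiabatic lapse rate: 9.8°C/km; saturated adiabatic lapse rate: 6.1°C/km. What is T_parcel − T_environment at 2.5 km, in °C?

Parcel:
  Dry to 1200 m: -9.8 × 1 km = -9.8°C, so T = 10.2°C.
  Saturated to 2500 m: -6.1 × 1.3 km = -7.93°C, so T = 2.27°C.
Environment:
  Environment, lower layer to 1000 m: -11.9 × 0.8 km = -9.52°C, so T = 10.48°C.
  Environment, upper layer to 2500 m: -7.5 × 1.5 km = -11.25°C, so T = -0.77°C.
T_parcel − T_env = 2.27 − (-0.77) = +3.04°C

+3.04°C (parcel warmer than environment)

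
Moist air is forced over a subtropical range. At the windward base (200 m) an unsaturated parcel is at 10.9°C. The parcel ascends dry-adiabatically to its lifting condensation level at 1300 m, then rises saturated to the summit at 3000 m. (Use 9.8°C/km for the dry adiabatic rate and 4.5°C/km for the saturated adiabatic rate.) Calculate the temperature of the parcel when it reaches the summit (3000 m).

200 → 1300 m (dry, 9.8°C/km): ΔT = -9.8 × 1.1 = -10.78°C → T = 0.12°C
1300 → 3000 m (saturated, 4.5°C/km): ΔT = -4.5 × 1.7 = -7.65°C → T = -7.53°C

-7.53°C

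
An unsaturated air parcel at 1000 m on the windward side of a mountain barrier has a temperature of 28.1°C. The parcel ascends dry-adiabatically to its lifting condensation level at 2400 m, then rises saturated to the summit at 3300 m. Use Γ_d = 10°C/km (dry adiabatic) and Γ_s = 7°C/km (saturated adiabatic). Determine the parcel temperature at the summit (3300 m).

Dry to 2400 m: -10 × 1.4 km = -14°C, so T = 14.1°C.
Saturated to 3300 m: -7 × 0.9 km = -6.3°C, so T = 7.8°C.

7.8°C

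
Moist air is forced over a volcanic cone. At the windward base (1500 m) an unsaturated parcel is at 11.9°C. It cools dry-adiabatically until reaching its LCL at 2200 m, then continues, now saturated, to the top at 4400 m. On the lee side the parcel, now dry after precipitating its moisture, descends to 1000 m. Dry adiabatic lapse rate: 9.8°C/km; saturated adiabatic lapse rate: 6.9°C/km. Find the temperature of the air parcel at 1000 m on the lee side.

23.18°C

From 1500 m to 2200 m (dry): cools by 9.8 × 0.7 = 6.86°C, giving 5.04°C.
From 2200 m to 4400 m (saturated): cools by 6.9 × 2.2 = 15.18°C, giving -10.14°C.
From 4400 m to 1000 m (dry descent): warms by 9.8 × 3.4 = 33.32°C, giving 23.18°C.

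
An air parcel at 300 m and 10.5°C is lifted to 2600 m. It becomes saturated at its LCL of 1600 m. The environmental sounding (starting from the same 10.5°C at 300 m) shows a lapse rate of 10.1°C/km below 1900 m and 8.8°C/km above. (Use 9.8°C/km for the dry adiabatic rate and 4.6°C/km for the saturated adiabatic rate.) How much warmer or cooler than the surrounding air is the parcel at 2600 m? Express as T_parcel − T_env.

Parcel:
  300–1600 m, dry: Δz = 1.3 km ⇒ ΔT = -12.74°C; T = -2.24°C
  1600–2600 m, saturated: Δz = 1 km ⇒ ΔT = -4.6°C; T = -6.84°C
Environment:
  300–1900 m, environment, lower layer: Δz = 1.6 km ⇒ ΔT = -16.16°C; T = -5.66°C
  1900–2600 m, environment, upper layer: Δz = 0.7 km ⇒ ΔT = -6.16°C; T = -11.82°C
T_parcel − T_env = -6.84 − (-11.82) = +4.98°C

+4.98°C (parcel warmer than environment)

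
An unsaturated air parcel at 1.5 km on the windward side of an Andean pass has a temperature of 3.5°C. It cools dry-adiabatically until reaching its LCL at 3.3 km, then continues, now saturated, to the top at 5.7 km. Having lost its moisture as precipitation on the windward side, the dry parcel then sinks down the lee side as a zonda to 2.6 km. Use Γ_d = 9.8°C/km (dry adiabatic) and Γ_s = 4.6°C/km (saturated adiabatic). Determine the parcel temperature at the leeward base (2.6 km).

1500–3300 m, dry: Δz = 1.8 km ⇒ ΔT = -17.64°C; T = -14.14°C
3300–5700 m, saturated: Δz = 2.4 km ⇒ ΔT = -11.04°C; T = -25.18°C
5700–2600 m, dry descent: Δz = 3.1 km ⇒ ΔT = +30.38°C; T = 5.2°C

5.2°C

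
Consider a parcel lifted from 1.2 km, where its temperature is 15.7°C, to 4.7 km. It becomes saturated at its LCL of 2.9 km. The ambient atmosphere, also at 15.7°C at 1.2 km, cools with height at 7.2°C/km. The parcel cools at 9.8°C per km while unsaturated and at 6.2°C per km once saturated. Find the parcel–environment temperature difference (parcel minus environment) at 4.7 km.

-2.62°C (parcel cooler than environment)

Parcel:
  1200 → 2900 m (dry, 9.8°C/km): ΔT = -9.8 × 1.7 = -16.66°C → T = -0.96°C
  2900 → 4700 m (saturated, 6.2°C/km): ΔT = -6.2 × 1.8 = -11.16°C → T = -12.12°C
Environment:
  1200 → 4700 m (environment, 7.2°C/km): ΔT = -7.2 × 3.5 = -25.2°C → T = -9.5°C
T_parcel − T_env = -12.12 − (-9.5) = -2.62°C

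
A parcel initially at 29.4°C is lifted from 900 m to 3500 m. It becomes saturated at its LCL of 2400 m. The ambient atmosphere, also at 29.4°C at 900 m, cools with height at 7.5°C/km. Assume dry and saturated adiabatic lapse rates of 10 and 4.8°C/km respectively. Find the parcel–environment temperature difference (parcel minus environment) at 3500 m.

Parcel:
  900 → 2400 m (dry, 10°C/km): ΔT = -10 × 1.5 = -15°C → T = 14.4°C
  2400 → 3500 m (saturated, 4.8°C/km): ΔT = -4.8 × 1.1 = -5.28°C → T = 9.12°C
Environment:
  900 → 3500 m (environment, 7.5°C/km): ΔT = -7.5 × 2.6 = -19.5°C → T = 9.9°C
T_parcel − T_env = 9.12 − 9.9 = -0.78°C

-0.78°C (parcel cooler than environment)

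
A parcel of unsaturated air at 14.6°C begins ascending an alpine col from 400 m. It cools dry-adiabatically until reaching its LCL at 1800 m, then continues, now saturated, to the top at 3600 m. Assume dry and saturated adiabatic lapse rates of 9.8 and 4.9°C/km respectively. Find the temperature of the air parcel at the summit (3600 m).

-7.94°C

Dry to 1800 m: -9.8 × 1.4 km = -13.72°C, so T = 0.88°C.
Saturated to 3600 m: -4.9 × 1.8 km = -8.82°C, so T = -7.94°C.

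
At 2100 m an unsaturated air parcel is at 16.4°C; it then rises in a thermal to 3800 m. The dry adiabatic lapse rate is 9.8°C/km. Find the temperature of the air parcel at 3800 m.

-0.26°C

2100–3800 m, dry adiabatic: Δz = 1.7 km ⇒ ΔT = -16.66°C; T = -0.26°C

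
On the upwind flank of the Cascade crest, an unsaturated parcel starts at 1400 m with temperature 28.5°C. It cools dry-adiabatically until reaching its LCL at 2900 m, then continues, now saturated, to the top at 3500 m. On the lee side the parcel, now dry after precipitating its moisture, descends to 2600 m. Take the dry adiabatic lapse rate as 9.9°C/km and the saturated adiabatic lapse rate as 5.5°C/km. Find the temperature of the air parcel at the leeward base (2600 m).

1400–2900 m, dry: Δz = 1.5 km ⇒ ΔT = -14.85°C; T = 13.65°C
2900–3500 m, saturated: Δz = 0.6 km ⇒ ΔT = -3.3°C; T = 10.35°C
3500–2600 m, dry descent: Δz = 0.9 km ⇒ ΔT = +8.91°C; T = 19.26°C

19.26°C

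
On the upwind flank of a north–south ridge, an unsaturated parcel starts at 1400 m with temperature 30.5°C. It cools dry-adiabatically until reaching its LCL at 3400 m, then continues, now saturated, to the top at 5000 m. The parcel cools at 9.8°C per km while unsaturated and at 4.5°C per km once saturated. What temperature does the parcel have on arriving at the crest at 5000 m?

3.7°C

1400 → 3400 m (dry, 9.8°C/km): ΔT = -9.8 × 2 = -19.6°C → T = 10.9°C
3400 → 5000 m (saturated, 4.5°C/km): ΔT = -4.5 × 1.6 = -7.2°C → T = 3.7°C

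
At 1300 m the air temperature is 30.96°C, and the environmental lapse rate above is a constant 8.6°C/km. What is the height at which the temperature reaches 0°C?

4900 m

Height above start = (30.96 − 0) / 8.6 = 3.6 km
Altitude = 1300 m + 3600 m = 4900 m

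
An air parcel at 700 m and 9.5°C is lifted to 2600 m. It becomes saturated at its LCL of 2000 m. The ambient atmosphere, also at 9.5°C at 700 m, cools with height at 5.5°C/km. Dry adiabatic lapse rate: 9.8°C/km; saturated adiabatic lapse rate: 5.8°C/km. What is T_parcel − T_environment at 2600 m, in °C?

-5.77°C (parcel cooler than environment)

Parcel:
  700–2000 m, dry: Δz = 1.3 km ⇒ ΔT = -12.74°C; T = -3.24°C
  2000–2600 m, saturated: Δz = 0.6 km ⇒ ΔT = -3.48°C; T = -6.72°C
Environment:
  700–2600 m, environment: Δz = 1.9 km ⇒ ΔT = -10.45°C; T = -0.95°C
T_parcel − T_env = -6.72 − (-0.95) = -5.77°C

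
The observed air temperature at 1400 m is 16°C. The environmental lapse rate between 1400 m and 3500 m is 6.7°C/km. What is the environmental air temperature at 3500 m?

1.93°C

1400–3500 m, environmental: Δz = 2.1 km ⇒ ΔT = -14.07°C; T = 1.93°C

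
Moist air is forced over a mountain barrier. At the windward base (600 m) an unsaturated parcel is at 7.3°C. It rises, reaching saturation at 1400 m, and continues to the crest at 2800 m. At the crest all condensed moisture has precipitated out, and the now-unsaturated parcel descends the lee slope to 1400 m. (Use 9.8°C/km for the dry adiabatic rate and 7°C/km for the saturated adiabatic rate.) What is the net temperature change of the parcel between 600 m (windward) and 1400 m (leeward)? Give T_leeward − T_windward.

-3.92°C

Dry to 1400 m: -9.8 × 0.8 km = -7.84°C, so T = -0.54°C.
Saturated to 2800 m: -7 × 1.4 km = -9.8°C, so T = -10.34°C.
Dry descent to 1400 m: +9.8 × 1.4 km = +13.72°C, so T = 3.38°C.
Net change vs windward start: 3.38 − 7.3 = -3.92°C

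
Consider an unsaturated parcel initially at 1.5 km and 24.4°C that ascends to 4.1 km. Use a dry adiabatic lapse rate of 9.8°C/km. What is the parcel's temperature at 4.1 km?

1500–4100 m, dry adiabatic: Δz = 2.6 km ⇒ ΔT = -25.48°C; T = -1.08°C

-1.08°C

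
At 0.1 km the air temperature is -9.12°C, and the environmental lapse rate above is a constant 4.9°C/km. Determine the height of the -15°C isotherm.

1.3 km

Height above start = (-9.12 − (-15)) / 4.9 = 1.2 km
Altitude = 100 m + 1200 m = 1300 m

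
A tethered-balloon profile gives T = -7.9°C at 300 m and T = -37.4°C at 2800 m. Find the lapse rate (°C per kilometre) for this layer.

11.8°C/km

Γ = −ΔT/Δz = (-7.9 − (-37.4)) / (2800 − 300) m
  = 29.5°C / 2.5 km = 11.8°C/km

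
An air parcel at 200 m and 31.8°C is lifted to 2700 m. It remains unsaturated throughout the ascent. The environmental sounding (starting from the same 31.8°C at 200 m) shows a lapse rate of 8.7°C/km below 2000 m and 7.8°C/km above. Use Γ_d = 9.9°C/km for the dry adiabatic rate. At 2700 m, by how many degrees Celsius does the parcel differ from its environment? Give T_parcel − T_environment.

Parcel:
  From 200 m to 2700 m (dry): cools by 9.9 × 2.5 = 24.75°C, giving 7.05°C.
Environment:
  From 200 m to 2000 m (environment, lower layer): cools by 8.7 × 1.8 = 15.66°C, giving 16.14°C.
  From 2000 m to 2700 m (environment, upper layer): cools by 7.8 × 0.7 = 5.46°C, giving 10.68°C.
T_parcel − T_env = 7.05 − 10.68 = -3.63°C

-3.63°C (parcel cooler than environment)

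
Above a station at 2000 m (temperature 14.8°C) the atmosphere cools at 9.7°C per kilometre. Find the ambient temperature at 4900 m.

2000–4900 m, environmental: Δz = 2.9 km ⇒ ΔT = -28.13°C; T = -13.33°C

-13.33°C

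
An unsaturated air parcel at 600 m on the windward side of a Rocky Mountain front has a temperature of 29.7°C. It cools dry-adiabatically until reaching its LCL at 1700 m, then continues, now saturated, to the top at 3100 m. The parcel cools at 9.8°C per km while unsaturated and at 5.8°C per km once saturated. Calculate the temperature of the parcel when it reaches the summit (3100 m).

Dry to 1700 m: -9.8 × 1.1 km = -10.78°C, so T = 18.92°C.
Saturated to 3100 m: -5.8 × 1.4 km = -8.12°C, so T = 10.8°C.

10.8°C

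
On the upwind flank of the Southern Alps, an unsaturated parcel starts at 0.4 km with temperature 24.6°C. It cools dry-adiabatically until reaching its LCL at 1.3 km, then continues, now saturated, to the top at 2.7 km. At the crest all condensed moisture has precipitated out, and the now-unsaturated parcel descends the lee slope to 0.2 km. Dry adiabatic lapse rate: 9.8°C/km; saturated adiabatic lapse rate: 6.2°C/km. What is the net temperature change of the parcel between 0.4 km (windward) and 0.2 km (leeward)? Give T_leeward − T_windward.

+7°C

400 → 1300 m (dry, 9.8°C/km): ΔT = -9.8 × 0.9 = -8.82°C → T = 15.78°C
1300 → 2700 m (saturated, 6.2°C/km): ΔT = -6.2 × 1.4 = -8.68°C → T = 7.1°C
2700 → 200 m (dry descent, 9.8°C/km): ΔT = +9.8 × 2.5 = +24.5°C → T = 31.6°C
Net change vs windward start: 31.6 − 24.6 = +7°C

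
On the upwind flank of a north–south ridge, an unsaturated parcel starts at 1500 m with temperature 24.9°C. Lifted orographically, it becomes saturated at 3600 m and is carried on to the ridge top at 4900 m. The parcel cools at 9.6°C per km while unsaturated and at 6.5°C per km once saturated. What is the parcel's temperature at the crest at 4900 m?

1500–3600 m, dry: Δz = 2.1 km ⇒ ΔT = -20.16°C; T = 4.74°C
3600–4900 m, saturated: Δz = 1.3 km ⇒ ΔT = -8.45°C; T = -3.71°C

-3.71°C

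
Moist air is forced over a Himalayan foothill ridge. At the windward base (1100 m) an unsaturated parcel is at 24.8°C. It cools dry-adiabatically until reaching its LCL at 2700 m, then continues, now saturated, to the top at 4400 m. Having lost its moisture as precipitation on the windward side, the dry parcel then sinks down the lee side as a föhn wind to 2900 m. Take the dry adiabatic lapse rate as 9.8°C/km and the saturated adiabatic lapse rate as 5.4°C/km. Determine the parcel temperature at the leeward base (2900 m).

From 1100 m to 2700 m (dry): cools by 9.8 × 1.6 = 15.68°C, giving 9.12°C.
From 2700 m to 4400 m (saturated): cools by 5.4 × 1.7 = 9.18°C, giving -0.06°C.
From 4400 m to 2900 m (dry descent): warms by 9.8 × 1.5 = 14.7°C, giving 14.64°C.

14.64°C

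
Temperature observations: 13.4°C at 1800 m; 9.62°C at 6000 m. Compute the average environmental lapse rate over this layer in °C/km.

Γ = −ΔT/Δz = (13.4 − 9.62) / (6000 − 1800) m
  = 3.78°C / 4.2 km = 0.9°C/km

0.9°C/km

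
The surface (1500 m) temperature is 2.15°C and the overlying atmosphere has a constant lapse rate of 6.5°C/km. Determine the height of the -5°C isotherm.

2600 m

Height above start = (2.15 − (-5)) / 6.5 = 1.1 km
Altitude = 1500 m + 1100 m = 2600 m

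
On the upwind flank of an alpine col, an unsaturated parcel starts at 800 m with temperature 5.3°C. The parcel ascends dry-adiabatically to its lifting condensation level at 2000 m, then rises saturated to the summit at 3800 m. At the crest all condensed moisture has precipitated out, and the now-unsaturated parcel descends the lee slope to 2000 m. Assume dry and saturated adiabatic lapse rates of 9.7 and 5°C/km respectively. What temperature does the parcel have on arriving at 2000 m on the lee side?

2.12°C

From 800 m to 2000 m (dry): cools by 9.7 × 1.2 = 11.64°C, giving -6.34°C.
From 2000 m to 3800 m (saturated): cools by 5 × 1.8 = 9°C, giving -15.34°C.
From 3800 m to 2000 m (dry descent): warms by 9.7 × 1.8 = 17.46°C, giving 2.12°C.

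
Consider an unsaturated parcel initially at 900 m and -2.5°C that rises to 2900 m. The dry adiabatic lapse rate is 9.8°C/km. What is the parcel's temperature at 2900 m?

From 900 m to 2900 m (dry adiabatic): cools by 9.8 × 2 = 19.6°C, giving -22.1°C.

-22.1°C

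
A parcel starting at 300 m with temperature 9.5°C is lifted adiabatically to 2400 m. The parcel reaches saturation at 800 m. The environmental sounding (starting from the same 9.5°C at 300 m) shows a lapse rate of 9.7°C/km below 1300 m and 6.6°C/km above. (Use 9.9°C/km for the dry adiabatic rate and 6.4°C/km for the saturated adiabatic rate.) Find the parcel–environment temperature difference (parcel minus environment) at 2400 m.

Parcel:
  From 300 m to 800 m (dry): cools by 9.9 × 0.5 = 4.95°C, giving 4.55°C.
  From 800 m to 2400 m (saturated): cools by 6.4 × 1.6 = 10.24°C, giving -5.69°C.
Environment:
  From 300 m to 1300 m (environment, lower layer): cools by 9.7 × 1 = 9.7°C, giving -0.2°C.
  From 1300 m to 2400 m (environment, upper layer): cools by 6.6 × 1.1 = 7.26°C, giving -7.46°C.
T_parcel − T_env = -5.69 − (-7.46) = +1.77°C

+1.77°C (parcel warmer than environment)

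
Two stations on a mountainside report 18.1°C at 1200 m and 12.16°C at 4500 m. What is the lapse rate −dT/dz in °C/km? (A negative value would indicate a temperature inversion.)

1.8°C/km

Γ = −ΔT/Δz = (18.1 − 12.16) / (4500 − 1200) m
  = 5.94°C / 3.3 km = 1.8°C/km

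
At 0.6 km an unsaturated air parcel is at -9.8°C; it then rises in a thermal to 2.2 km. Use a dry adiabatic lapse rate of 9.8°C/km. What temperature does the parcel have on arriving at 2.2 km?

-25.48°C

Dry adiabatic to 2200 m: -9.8 × 1.6 km = -15.68°C, so T = -25.48°C.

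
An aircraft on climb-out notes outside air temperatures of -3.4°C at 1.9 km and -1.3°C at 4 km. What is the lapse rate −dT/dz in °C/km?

Γ = −ΔT/Δz = (-3.4 − (-1.3)) / (4000 − 1900) m
  = -2.1°C / 2.1 km = -1°C/km

-1°C/km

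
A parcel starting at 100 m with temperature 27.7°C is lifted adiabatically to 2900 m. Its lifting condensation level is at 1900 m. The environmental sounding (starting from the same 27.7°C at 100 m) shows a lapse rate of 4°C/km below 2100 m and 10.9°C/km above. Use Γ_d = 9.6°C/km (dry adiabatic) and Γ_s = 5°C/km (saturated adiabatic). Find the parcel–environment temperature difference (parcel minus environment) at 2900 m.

-5.56°C (parcel cooler than environment)

Parcel:
  100–1900 m, dry: Δz = 1.8 km ⇒ ΔT = -17.28°C; T = 10.42°C
  1900–2900 m, saturated: Δz = 1 km ⇒ ΔT = -5°C; T = 5.42°C
Environment:
  100–2100 m, environment, lower layer: Δz = 2 km ⇒ ΔT = -8°C; T = 19.7°C
  2100–2900 m, environment, upper layer: Δz = 0.8 km ⇒ ΔT = -8.72°C; T = 10.98°C
T_parcel − T_env = 5.42 − 10.98 = -5.56°C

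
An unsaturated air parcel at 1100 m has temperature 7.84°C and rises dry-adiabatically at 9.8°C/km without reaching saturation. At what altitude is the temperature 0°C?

Height above start = (7.84 − 0) / 9.8 = 0.8 km
Altitude = 1100 m + 800 m = 1900 m

1900 m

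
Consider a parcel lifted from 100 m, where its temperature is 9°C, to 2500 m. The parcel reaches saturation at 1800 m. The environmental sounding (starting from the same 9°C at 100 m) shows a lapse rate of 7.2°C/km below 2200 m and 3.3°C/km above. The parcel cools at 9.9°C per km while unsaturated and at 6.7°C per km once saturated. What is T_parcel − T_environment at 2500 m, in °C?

-5.41°C (parcel cooler than environment)

Parcel:
  From 100 m to 1800 m (dry): cools by 9.9 × 1.7 = 16.83°C, giving -7.83°C.
  From 1800 m to 2500 m (saturated): cools by 6.7 × 0.7 = 4.69°C, giving -12.52°C.
Environment:
  From 100 m to 2200 m (environment, lower layer): cools by 7.2 × 2.1 = 15.12°C, giving -6.12°C.
  From 2200 m to 2500 m (environment, upper layer): cools by 3.3 × 0.3 = 0.99°C, giving -7.11°C.
T_parcel − T_env = -12.52 − (-7.11) = -5.41°C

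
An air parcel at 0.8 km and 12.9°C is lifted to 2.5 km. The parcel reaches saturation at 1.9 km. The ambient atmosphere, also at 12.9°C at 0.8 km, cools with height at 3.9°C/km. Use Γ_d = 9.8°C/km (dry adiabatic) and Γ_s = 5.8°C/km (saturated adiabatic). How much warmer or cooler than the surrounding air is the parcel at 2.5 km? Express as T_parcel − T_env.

-7.63°C (parcel cooler than environment)

Parcel:
  Dry to 1900 m: -9.8 × 1.1 km = -10.78°C, so T = 2.12°C.
  Saturated to 2500 m: -5.8 × 0.6 km = -3.48°C, so T = -1.36°C.
Environment:
  Environment to 2500 m: -3.9 × 1.7 km = -6.63°C, so T = 6.27°C.
T_parcel − T_env = -1.36 − 6.27 = -7.63°C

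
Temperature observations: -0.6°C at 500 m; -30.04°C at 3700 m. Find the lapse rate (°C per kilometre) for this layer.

Γ = −ΔT/Δz = (-0.6 − (-30.04)) / (3700 − 500) m
  = 29.44°C / 3.2 km = 9.2°C/km

9.2°C/km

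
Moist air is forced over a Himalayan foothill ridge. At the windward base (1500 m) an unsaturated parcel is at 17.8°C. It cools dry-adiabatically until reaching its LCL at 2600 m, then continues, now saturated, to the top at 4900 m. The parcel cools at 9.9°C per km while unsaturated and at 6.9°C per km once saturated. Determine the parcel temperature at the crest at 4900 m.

-8.96°C

From 1500 m to 2600 m (dry): cools by 9.9 × 1.1 = 10.89°C, giving 6.91°C.
From 2600 m to 4900 m (saturated): cools by 6.9 × 2.3 = 15.87°C, giving -8.96°C.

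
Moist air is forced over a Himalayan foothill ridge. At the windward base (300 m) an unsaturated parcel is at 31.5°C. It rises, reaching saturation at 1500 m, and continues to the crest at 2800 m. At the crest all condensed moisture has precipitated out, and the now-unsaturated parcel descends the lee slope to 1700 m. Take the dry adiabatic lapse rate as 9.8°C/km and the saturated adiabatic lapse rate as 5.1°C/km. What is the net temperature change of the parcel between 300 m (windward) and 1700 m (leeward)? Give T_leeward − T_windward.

-7.61°C

300 → 1500 m (dry, 9.8°C/km): ΔT = -9.8 × 1.2 = -11.76°C → T = 19.74°C
1500 → 2800 m (saturated, 5.1°C/km): ΔT = -5.1 × 1.3 = -6.63°C → T = 13.11°C
2800 → 1700 m (dry descent, 9.8°C/km): ΔT = +9.8 × 1.1 = +10.78°C → T = 23.89°C
Net change vs windward start: 23.89 − 31.5 = -7.61°C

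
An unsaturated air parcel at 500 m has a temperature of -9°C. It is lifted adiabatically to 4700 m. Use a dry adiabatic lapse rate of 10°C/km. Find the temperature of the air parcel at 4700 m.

500–4700 m, dry adiabatic: Δz = 4.2 km ⇒ ΔT = -42°C; T = -51°C

-51°C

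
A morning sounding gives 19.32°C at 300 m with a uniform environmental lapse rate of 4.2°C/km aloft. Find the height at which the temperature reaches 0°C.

Height above start = (19.32 − 0) / 4.2 = 4.6 km
Altitude = 300 m + 4600 m = 4900 m

4900 m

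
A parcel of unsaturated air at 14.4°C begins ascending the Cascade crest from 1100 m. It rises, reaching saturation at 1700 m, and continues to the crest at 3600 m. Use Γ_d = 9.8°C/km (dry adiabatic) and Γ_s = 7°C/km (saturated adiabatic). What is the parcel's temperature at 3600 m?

From 1100 m to 1700 m (dry): cools by 9.8 × 0.6 = 5.88°C, giving 8.52°C.
From 1700 m to 3600 m (saturated): cools by 7 × 1.9 = 13.3°C, giving -4.78°C.

-4.78°C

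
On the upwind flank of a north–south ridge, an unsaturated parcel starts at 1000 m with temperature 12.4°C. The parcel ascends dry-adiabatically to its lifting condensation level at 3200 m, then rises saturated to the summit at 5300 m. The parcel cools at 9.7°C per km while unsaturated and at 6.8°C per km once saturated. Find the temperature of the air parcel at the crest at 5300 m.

-23.22°C

1000 → 3200 m (dry, 9.7°C/km): ΔT = -9.7 × 2.2 = -21.34°C → T = -8.94°C
3200 → 5300 m (saturated, 6.8°C/km): ΔT = -6.8 × 2.1 = -14.28°C → T = -23.22°C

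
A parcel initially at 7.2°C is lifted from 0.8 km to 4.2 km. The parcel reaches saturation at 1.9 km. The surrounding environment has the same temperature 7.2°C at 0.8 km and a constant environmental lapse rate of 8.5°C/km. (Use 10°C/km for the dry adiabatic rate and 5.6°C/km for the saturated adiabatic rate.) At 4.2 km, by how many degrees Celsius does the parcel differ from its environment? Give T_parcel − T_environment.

+5.02°C (parcel warmer than environment)

Parcel:
  From 800 m to 1900 m (dry): cools by 10 × 1.1 = 11°C, giving -3.8°C.
  From 1900 m to 4200 m (saturated): cools by 5.6 × 2.3 = 12.88°C, giving -16.68°C.
Environment:
  From 800 m to 4200 m (environment): cools by 8.5 × 3.4 = 28.9°C, giving -21.7°C.
T_parcel − T_env = -16.68 − (-21.7) = +5.02°C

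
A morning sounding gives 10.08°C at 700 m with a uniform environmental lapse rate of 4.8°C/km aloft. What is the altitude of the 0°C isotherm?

2800 m

Height above start = (10.08 − 0) / 4.8 = 2.1 km
Altitude = 700 m + 2100 m = 2800 m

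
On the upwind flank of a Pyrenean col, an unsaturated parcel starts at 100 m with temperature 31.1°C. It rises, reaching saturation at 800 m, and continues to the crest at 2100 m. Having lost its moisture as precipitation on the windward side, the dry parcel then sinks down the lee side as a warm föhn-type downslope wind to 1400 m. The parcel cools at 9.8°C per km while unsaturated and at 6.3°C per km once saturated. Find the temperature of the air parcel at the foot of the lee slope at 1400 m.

22.91°C

Dry to 800 m: -9.8 × 0.7 km = -6.86°C, so T = 24.24°C.
Saturated to 2100 m: -6.3 × 1.3 km = -8.19°C, so T = 16.05°C.
Dry descent to 1400 m: +9.8 × 0.7 km = +6.86°C, so T = 22.91°C.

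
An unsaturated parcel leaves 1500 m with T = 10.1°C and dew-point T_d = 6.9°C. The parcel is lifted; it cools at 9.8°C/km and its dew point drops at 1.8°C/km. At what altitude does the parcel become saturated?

T and T_d converge at 9.8 − 1.8 = 8°C per km
Height above start = (10.1 − 6.9) / 8 = 0.4 km
LCL altitude = 1500 m + 400 m = 1900 m

1900 m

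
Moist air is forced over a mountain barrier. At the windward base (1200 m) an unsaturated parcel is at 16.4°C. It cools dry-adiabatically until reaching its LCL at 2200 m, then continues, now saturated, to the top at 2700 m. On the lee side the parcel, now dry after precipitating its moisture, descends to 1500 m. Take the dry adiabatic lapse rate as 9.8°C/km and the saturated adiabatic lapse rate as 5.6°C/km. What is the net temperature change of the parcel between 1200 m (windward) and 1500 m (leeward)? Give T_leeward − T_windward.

1200–2200 m, dry: Δz = 1 km ⇒ ΔT = -9.8°C; T = 6.6°C
2200–2700 m, saturated: Δz = 0.5 km ⇒ ΔT = -2.8°C; T = 3.8°C
2700–1500 m, dry descent: Δz = 1.2 km ⇒ ΔT = +11.76°C; T = 15.56°C
Net change vs windward start: 15.56 − 16.4 = -0.84°C

-0.84°C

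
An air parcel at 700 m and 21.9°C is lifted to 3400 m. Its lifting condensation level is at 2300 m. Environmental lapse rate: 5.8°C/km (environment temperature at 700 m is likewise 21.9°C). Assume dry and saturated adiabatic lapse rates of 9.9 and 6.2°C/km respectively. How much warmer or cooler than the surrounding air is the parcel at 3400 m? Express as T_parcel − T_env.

Parcel:
  Dry to 2300 m: -9.9 × 1.6 km = -15.84°C, so T = 6.06°C.
  Saturated to 3400 m: -6.2 × 1.1 km = -6.82°C, so T = -0.76°C.
Environment:
  Environment to 3400 m: -5.8 × 2.7 km = -15.66°C, so T = 6.24°C.
T_parcel − T_env = -0.76 − 6.24 = -7°C

-7°C (parcel cooler than environment)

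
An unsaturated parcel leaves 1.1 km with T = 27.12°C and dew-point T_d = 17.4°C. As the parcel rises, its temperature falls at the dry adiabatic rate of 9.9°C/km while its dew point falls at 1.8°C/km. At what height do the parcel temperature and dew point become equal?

T and T_d converge at 9.9 − 1.8 = 8.1°C per km
Height above start = (27.12 − 17.4) / 8.1 = 1.2 km
LCL altitude = 1100 m + 1200 m = 2300 m

2.3 km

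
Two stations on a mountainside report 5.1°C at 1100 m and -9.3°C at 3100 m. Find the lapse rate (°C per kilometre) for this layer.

Γ = −ΔT/Δz = (5.1 − (-9.3)) / (3100 − 1100) m
  = 14.4°C / 2 km = 7.2°C/km

7.2°C/km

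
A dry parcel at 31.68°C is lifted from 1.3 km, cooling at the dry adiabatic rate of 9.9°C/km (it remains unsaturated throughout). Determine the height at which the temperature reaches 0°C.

4.5 km

Height above start = (31.68 − 0) / 9.9 = 3.2 km
Altitude = 1300 m + 3200 m = 4500 m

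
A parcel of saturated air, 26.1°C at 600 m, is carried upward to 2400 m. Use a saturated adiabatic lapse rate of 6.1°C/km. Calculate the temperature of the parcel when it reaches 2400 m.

15.12°C

600 → 2400 m (saturated adiabatic, 6.1°C/km): ΔT = -6.1 × 1.8 = -10.98°C → T = 15.12°C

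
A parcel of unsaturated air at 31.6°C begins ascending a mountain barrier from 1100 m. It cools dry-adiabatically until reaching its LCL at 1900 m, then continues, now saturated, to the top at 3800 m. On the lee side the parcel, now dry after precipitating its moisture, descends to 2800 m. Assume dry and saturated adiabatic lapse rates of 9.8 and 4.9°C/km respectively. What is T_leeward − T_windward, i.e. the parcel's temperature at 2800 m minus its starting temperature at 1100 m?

From 1100 m to 1900 m (dry): cools by 9.8 × 0.8 = 7.84°C, giving 23.76°C.
From 1900 m to 3800 m (saturated): cools by 4.9 × 1.9 = 9.31°C, giving 14.45°C.
From 3800 m to 2800 m (dry descent): warms by 9.8 × 1 = 9.8°C, giving 24.25°C.
Net change vs windward start: 24.25 − 31.6 = -7.35°C

-7.35°C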